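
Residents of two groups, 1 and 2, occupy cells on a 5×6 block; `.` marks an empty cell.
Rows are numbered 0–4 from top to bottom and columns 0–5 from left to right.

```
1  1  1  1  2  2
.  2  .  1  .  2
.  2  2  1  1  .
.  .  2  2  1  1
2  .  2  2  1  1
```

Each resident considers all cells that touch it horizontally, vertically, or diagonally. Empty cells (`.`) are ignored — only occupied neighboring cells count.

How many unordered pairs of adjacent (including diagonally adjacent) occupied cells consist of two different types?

Scan each occupied cell's neighbors to the right and below (and the two forward diagonals) so each pair is counted once.
Row 0: 1(0,0)–1(0,1)= 1(0,0)–2(1,1)≠ 1(0,1)–1(0,2)= 1(0,1)–2(1,1)≠ 1(0,2)–1(0,3)= 1(0,2)–1(1,3)= 1(0,2)–2(1,1)≠ 1(0,3)–2(0,4)≠ 1(0,3)–1(1,3)= 2(0,4)–2(0,5)= 2(0,4)–2(1,5)= 2(0,4)–1(1,3)≠ 2(0,5)–2(1,5)=  → 5/13 unlike.
Row 1: 2(1,1)–2(2,1)= 2(1,1)–2(2,2)= 1(1,3)–1(2,3)= 1(1,3)–1(2,4)= 1(1,3)–2(2,2)≠ 2(1,5)–1(2,4)≠  → 2/6 unlike.
Row 2: 2(2,1)–2(2,2)= 2(2,1)–2(3,2)= 2(2,2)–1(2,3)≠ 2(2,2)–2(3,2)= 2(2,2)–2(3,3)= 1(2,3)–1(2,4)= 1(2,3)–2(3,3)≠ 1(2,3)–1(3,4)= 1(2,3)–2(3,2)≠ 1(2,4)–1(3,4)= 1(2,4)–1(3,5)= 1(2,4)–2(3,3)≠  → 4/12 unlike.
Row 3: 2(3,2)–2(3,3)= 2(3,2)–2(4,2)= 2(3,2)–2(4,3)= 2(3,3)–1(3,4)≠ 2(3,3)–2(4,3)= 2(3,3)–1(4,4)≠ 2(3,3)–2(4,2)= 1(3,4)–1(3,5)= 1(3,4)–1(4,4)= 1(3,4)–1(4,5)= 1(3,4)–2(4,3)≠ 1(3,5)–1(4,5)= 1(3,5)–1(4,4)=  → 3/13 unlike.
Row 4: 2(4,2)–2(4,3)= 2(4,3)–1(4,4)≠ 1(4,4)–1(4,5)=  → 1/3 unlike.
Total adjacent occupied pairs: 47; unlike-type pairs: 15.

15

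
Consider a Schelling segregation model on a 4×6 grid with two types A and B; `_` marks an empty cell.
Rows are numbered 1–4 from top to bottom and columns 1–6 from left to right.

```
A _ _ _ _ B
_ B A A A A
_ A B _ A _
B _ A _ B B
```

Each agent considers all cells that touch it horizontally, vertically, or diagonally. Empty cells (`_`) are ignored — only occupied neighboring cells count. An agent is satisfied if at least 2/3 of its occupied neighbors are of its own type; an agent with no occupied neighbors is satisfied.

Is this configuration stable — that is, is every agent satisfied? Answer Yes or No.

No

Row 1: (1,1)A 0/1 not · (1,6)B 0/2 not
Row 2: (2,2)B 1/4 not · (2,3)A 2/4 not · (2,4)A 3/4 satisfied · (2,5)A 3/4 satisfied · (2,6)A 2/3 satisfied
Row 3: (3,2)A 2/5 not · (3,3)B 1/5 not · (3,5)A 3/5 not
Row 4: (4,1)B 0/1 not · (4,3)A 1/2 not · (4,5)B 1/2 not · (4,6)B 1/2 not
For instance (1,1) has only 0/1 same-type neighbors, below 2/3.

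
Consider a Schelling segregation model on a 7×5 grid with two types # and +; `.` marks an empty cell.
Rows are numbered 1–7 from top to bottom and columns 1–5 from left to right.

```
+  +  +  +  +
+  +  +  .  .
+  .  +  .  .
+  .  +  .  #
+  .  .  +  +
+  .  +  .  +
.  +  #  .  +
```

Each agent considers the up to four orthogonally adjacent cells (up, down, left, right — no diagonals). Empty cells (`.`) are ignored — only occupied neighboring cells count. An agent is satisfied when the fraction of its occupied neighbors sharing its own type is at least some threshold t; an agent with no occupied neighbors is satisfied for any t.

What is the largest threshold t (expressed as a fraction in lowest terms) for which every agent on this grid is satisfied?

(1,1)+ 2/2
(1,2)+ 3/3
(1,3)+ 3/3
(1,4)+ 2/2
(1,5)+ 1/1
(2,1)+ 3/3
(2,2)+ 3/3
(2,3)+ 3/3
(3,1)+ 2/2
(3,3)+ 2/2
(4,1)+ 2/2
(4,3)+ 1/1
(4,5)# 0/1
(5,1)+ 2/2
(5,4)+ 1/1
(5,5)+ 2/3
(6,1)+ 1/1
(6,3)+ 0/1
(6,5)+ 2/2
(7,2)+ 0/1
(7,3)# 0/2
(7,5)+ 1/1
The smallest same-type fraction is 0/1 at (4,5), which reduces to 0/1. Any threshold above that leaves this agent unsatisfied.

0/1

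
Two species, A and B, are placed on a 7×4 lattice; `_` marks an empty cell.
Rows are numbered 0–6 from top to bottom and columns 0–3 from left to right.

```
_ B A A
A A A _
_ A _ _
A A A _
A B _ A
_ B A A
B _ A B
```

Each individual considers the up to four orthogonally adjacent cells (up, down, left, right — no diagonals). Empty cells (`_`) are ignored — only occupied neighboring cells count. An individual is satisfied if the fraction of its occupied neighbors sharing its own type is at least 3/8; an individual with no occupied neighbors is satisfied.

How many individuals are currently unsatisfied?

(0,1)B 0/2 ✗
(0,2)A 2/3 ✓
(0,3)A 1/1 ✓
(1,0)A 1/1 ✓
(1,1)A 3/4 ✓
(1,2)A 2/2 ✓
(2,1)A 2/2 ✓
(3,0)A 2/2 ✓
(3,1)A 3/4 ✓
(3,2)A 1/1 ✓
(4,0)A 1/2 ✓
(4,1)B 1/3 ✗
(4,3)A 1/1 ✓
(5,1)B 1/2 ✓
(5,2)A 2/3 ✓
(5,3)A 2/3 ✓
(6,0)B 0/0 ✓
(6,2)A 1/2 ✓
(6,3)B 0/2 ✗
Unsatisfied: (0,1), (4,1), (6,3) — 3 in total.

3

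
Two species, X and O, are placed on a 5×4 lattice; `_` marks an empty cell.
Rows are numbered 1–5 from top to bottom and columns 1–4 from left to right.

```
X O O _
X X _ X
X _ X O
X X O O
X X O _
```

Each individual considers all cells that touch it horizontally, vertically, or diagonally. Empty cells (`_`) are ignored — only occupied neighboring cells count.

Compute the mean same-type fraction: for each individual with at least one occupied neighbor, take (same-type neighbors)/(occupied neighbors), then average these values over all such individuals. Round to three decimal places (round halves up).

Row 1: (1,1)X 2/3 · (1,2)O 1/4 · (1,3)O 1/3
Row 2: (2,1)X 3/4 · (2,2)X 4/6 · (2,4)X 1/3
Row 3: (3,1)X 4/4 · (3,3)X 3/6 · (3,4)O 2/4
Row 4: (4,1)X 4/4 · (4,2)X 5/7 · (4,3)O 3/6 · (4,4)O 3/4
Row 5: (5,1)X 3/3 · (5,2)X 3/5 · (5,3)O 2/4
Sum over 16 individuals: 2/3 + 1/4 + 1/3 + 3/4 + 4/6 + 1/3 + 4/4 + 3/6 + 2/4 + 4/4 + 5/7 + 3/6 + 3/4 + 3/3 + 3/5 + 2/4 = 1409/140; mean = 1409/140 ÷ 16 = 1409/2240 = 0.629017… → 0.629.

0.629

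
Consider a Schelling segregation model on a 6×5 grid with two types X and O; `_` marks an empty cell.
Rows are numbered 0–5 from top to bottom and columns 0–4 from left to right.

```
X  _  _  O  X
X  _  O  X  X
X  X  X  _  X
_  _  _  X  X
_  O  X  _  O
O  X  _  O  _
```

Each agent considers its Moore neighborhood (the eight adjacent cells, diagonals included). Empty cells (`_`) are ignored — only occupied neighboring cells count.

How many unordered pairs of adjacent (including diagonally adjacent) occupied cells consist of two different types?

12

Scan each occupied cell's neighbors to the right and below (and the two forward diagonals) so each pair is counted once.
From row 0: 3 unlike of 7 pairs (running 3/7).
From row 1: 3 unlike of 9 pairs (running 6/16).
From row 2: 0 unlike of 5 pairs (running 6/21).
From row 3: 2 unlike of 4 pairs (running 8/25).
From row 4: 3 unlike of 6 pairs (running 11/31).
From row 5: 1 unlike of 1 pairs (running 12/32).
Total adjacent occupied pairs: 32; unlike-type pairs: 12.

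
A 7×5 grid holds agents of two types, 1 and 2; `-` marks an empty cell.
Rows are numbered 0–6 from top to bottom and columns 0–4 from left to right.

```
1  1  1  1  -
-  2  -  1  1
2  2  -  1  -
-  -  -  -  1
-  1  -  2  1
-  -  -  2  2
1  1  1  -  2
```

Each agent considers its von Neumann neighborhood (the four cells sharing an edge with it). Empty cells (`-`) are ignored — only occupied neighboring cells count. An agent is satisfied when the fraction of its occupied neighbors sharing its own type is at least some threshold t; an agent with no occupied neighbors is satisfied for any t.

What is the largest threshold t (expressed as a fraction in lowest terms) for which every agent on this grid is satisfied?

Row 0: (0,0)1 1/1 · (0,1)1 2/3 · (0,2)1 2/2 · (0,3)1 2/2
Row 1: (1,1)2 1/2 · (1,3)1 3/3 · (1,4)1 1/1
Row 2: (2,0)2 1/1 · (2,1)2 2/2 · (2,3)1 1/1
Row 3: (3,4)1 1/1
Row 4: (4,1)1 — no occupied neighbors · (4,3)2 1/2 · (4,4)1 1/3
Row 5: (5,3)2 2/2 · (5,4)2 2/3
Row 6: (6,0)1 1/1 · (6,1)1 2/2 · (6,2)1 1/1 · (6,4)2 1/1
The smallest same-type fraction is 1/3 at (4,4), which reduces to 1/3. Any threshold above that leaves this agent unsatisfied.

1/3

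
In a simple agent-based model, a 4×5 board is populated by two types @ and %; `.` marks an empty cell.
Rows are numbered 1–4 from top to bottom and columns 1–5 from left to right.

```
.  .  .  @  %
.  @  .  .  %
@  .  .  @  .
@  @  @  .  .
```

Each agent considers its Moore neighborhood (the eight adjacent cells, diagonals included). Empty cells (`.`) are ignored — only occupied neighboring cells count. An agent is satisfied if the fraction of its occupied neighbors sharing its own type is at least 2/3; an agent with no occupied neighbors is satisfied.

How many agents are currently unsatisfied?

4

Row 1: (1,4)@ 0/2 not · (1,5)% 1/2 not
Row 2: (2,2)@ 1/1 satisfied · (2,5)% 1/3 not
Row 3: (3,1)@ 3/3 satisfied · (3,4)@ 1/2 not
Row 4: (4,1)@ 2/2 satisfied · (4,2)@ 3/3 satisfied · (4,3)@ 2/2 satisfied
Unsatisfied: (1,4), (1,5), (2,5), (3,4) — 4 in total.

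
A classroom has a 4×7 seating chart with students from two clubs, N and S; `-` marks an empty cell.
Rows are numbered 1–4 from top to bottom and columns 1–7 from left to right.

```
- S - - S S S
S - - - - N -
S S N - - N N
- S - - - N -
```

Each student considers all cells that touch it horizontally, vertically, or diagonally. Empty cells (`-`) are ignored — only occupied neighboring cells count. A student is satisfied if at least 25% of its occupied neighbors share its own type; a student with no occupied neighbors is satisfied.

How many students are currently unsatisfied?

Row 1: (1,2)S 1/1 ✓ · (1,5)S 1/2 ✓ · (1,6)S 2/3 ✓ · (1,7)S 1/2 ✓
Row 2: (2,1)S 3/3 ✓ · (2,6)N 2/5 ✓
Row 3: (3,1)S 3/3 ✓ · (3,2)S 3/4 ✓ · (3,3)N 0/2 ✗ · (3,6)N 3/3 ✓ · (3,7)N 3/3 ✓
Row 4: (4,2)S 2/3 ✓ · (4,6)N 2/2 ✓
Unsatisfied: (3,3) — 1 in total.

1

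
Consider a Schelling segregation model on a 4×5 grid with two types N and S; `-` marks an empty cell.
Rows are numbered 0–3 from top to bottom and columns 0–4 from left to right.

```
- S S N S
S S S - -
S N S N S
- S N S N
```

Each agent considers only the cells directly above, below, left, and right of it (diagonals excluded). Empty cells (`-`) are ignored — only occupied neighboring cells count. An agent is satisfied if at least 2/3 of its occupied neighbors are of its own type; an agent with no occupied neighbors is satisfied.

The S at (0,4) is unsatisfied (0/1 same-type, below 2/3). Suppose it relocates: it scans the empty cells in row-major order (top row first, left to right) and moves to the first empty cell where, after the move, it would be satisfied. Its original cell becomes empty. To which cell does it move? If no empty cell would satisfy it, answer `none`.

Vacating (0,4). Empty cells in order:
  (0,0): 2/2 same-type → satisfied — stop here.

(0,0)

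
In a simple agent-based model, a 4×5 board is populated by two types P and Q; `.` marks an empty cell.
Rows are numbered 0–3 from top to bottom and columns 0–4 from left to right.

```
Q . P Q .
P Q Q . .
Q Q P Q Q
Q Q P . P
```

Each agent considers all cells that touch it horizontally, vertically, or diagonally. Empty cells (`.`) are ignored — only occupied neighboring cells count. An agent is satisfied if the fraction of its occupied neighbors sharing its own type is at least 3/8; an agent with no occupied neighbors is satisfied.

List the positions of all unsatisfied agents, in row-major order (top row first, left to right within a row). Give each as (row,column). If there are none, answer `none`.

Row 0: (0,0)Q 1/2 satisfied · (0,2)P 0/3 not · (0,3)Q 1/2 satisfied
Row 1: (1,0)P 0/4 not · (1,1)Q 4/7 satisfied · (1,2)Q 4/6 satisfied
Row 2: (2,0)Q 4/5 satisfied · (2,1)Q 5/8 satisfied · (2,2)P 1/6 not · (2,3)Q 2/5 satisfied · (2,4)Q 1/2 satisfied
Row 3: (3,0)Q 3/3 satisfied · (3,1)Q 3/5 satisfied · (3,2)P 1/4 not · (3,4)P 0/2 not

(0,2), (1,0), (2,2), (3,2), (3,4)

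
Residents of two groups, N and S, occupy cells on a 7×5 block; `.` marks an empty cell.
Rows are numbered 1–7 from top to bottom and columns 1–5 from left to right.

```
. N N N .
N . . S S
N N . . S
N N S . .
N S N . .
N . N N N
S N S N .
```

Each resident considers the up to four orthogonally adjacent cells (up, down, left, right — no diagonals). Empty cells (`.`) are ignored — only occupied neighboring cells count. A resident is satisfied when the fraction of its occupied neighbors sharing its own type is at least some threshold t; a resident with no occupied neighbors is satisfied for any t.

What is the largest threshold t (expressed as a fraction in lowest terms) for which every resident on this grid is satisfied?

0/1

(1,2)N 1/1
(1,3)N 2/2
(1,4)N 1/2
(2,1)N 1/1
(2,4)S 1/2
(2,5)S 2/2
(3,1)N 3/3
(3,2)N 2/2
(3,5)S 1/1
(4,1)N 3/3
(4,2)N 2/4
(4,3)S 0/2
(5,1)N 2/3
(5,2)S 0/3
(5,3)N 1/3
(6,1)N 1/2
(6,3)N 2/3
(6,4)N 3/3
(6,5)N 1/1
(7,1)S 0/2
(7,2)N 0/2
(7,3)S 0/3
(7,4)N 1/2
The smallest same-type fraction is 0/2 at (4,3), which reduces to 0/1. Any threshold above that leaves this resident unsatisfied.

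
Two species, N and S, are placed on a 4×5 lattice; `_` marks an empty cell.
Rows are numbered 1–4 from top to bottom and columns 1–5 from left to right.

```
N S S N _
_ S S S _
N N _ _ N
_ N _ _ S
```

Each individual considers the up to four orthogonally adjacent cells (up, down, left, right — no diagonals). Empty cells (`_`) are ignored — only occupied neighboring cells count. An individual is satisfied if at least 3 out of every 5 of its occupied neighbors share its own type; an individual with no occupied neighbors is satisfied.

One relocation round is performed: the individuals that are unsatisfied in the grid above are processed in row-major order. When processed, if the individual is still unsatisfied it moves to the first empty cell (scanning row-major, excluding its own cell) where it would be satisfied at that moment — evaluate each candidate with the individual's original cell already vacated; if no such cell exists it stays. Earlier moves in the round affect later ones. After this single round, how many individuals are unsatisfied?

Initially unsatisfied (in order): (1,1), (1,4), (2,4), (3,5), (4,5).
  (1,1) → (1,5).
  (1,4) → (2,5).
  (2,4) → (1,1).
  (3,5) → (3,4).
  (4,5): now satisfied by earlier moves; stays.
Resulting grid:
S S S _ N
_ S S _ N
N N _ N _
_ N _ _ S
All satisfied now.

0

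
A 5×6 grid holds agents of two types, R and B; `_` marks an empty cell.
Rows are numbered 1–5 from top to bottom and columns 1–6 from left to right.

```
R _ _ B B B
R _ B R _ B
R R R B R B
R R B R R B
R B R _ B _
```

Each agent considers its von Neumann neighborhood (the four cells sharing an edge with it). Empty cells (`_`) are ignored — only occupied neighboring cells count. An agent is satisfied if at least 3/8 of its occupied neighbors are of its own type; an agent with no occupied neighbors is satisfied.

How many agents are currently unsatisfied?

10

Row 1: (1,1)R 1/1 ✓ · (1,4)B 1/2 ✓ · (1,5)B 2/2 ✓ · (1,6)B 2/2 ✓
Row 2: (2,1)R 2/2 ✓ · (2,3)B 0/2 ✗ · (2,4)R 0/3 ✗ · (2,6)B 2/2 ✓
Row 3: (3,1)R 3/3 ✓ · (3,2)R 3/3 ✓ · (3,3)R 1/4 ✗ · (3,4)B 0/4 ✗ · (3,5)R 1/3 ✗ · (3,6)B 2/3 ✓
Row 4: (4,1)R 3/3 ✓ · (4,2)R 2/4 ✓ · (4,3)B 0/4 ✗ · (4,4)R 1/3 ✗ · (4,5)R 2/4 ✓ · (4,6)B 1/2 ✓
Row 5: (5,1)R 1/2 ✓ · (5,2)B 0/3 ✗ · (5,3)R 0/2 ✗ · (5,5)B 0/1 ✗
Unsatisfied: (2,3), (2,4), (3,3), (3,4), (3,5), (4,3), (4,4), (5,2), (5,3), (5,5) — 10 in total.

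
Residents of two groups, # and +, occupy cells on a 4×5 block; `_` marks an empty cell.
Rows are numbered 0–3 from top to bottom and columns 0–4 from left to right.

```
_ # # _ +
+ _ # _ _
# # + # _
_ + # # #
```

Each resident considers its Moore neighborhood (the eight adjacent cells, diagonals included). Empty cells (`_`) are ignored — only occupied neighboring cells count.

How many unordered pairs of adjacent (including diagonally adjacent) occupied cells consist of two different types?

11

Scan each occupied cell's neighbors to the right and below (and the two forward diagonals) so each pair is counted once.
Row 0: #(0,1)–#(0,2)= #(0,1)–#(1,2)= #(0,1)–+(1,0)≠ #(0,2)–#(1,2)=  → 1/4 unlike.
Row 1: +(1,0)–#(2,0)≠ +(1,0)–#(2,1)≠ #(1,2)–+(2,2)≠ #(1,2)–#(2,3)= #(1,2)–#(2,1)=  → 3/5 unlike.
Row 2: #(2,0)–#(2,1)= #(2,0)–+(3,1)≠ #(2,1)–+(2,2)≠ #(2,1)–+(3,1)≠ #(2,1)–#(3,2)= +(2,2)–#(2,3)≠ +(2,2)–#(3,2)≠ +(2,2)–#(3,3)≠ +(2,2)–+(3,1)= #(2,3)–#(3,3)= #(2,3)–#(3,4)= #(2,3)–#(3,2)=  → 6/12 unlike.
Row 3: +(3,1)–#(3,2)≠ #(3,2)–#(3,3)= #(3,3)–#(3,4)=  → 1/3 unlike.
Total adjacent occupied pairs: 24; unlike-type pairs: 11.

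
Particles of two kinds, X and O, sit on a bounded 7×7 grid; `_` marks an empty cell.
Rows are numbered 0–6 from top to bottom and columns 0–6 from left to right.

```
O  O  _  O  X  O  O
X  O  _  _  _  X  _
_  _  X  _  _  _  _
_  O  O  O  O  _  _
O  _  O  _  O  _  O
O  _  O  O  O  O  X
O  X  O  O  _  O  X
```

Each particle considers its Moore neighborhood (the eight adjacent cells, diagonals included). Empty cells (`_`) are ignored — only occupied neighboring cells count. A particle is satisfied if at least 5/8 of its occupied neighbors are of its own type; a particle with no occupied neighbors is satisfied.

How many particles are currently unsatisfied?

14

Row 0: (0,0)O 2/3 satisfied · (0,1)O 2/3 satisfied · (0,3)O 0/1 not · (0,4)X 1/3 not · (0,5)O 1/3 not · (0,6)O 1/2 not
Row 1: (1,0)X 0/3 not · (1,1)O 2/4 not · (1,5)X 1/3 not
Row 2: (2,2)X 0/4 not
Row 3: (3,1)O 3/4 satisfied · (3,2)O 3/4 satisfied · (3,3)O 4/5 satisfied · (3,4)O 2/2 satisfied
Row 4: (4,0)O 2/2 satisfied · (4,2)O 5/5 satisfied · (4,4)O 5/5 satisfied · (4,6)O 1/2 not
Row 5: (5,0)O 2/3 satisfied · (5,2)O 4/5 satisfied · (5,3)O 6/6 satisfied · (5,4)O 5/5 satisfied · (5,5)O 4/6 satisfied · (5,6)X 1/4 not
Row 6: (6,0)O 1/2 not · (6,1)X 0/4 not · (6,2)O 3/4 satisfied · (6,3)O 4/4 satisfied · (6,5)O 2/4 not · (6,6)X 1/3 not
Unsatisfied: (0,3), (0,4), (0,5), (0,6), (1,0), (1,1), (1,5), (2,2), (4,6), (5,6), (6,0), (6,1), (6,5), (6,6) — 14 in total.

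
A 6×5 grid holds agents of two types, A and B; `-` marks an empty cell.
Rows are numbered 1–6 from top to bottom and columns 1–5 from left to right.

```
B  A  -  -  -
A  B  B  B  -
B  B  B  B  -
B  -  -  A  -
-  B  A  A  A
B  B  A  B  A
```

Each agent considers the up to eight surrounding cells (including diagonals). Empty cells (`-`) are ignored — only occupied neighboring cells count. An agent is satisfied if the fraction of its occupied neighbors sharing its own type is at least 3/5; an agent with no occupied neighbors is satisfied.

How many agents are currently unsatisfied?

7

(1,1)B 1/3 not
(1,2)A 1/4 not
(2,1)A 1/5 not
(2,2)B 5/7 satisfied
(2,3)B 5/6 satisfied
(2,4)B 3/3 satisfied
(3,1)B 3/4 satisfied
(3,2)B 5/6 satisfied
(3,3)B 5/6 satisfied
(3,4)B 3/4 satisfied
(4,1)B 3/3 satisfied
(4,4)A 3/5 satisfied
(5,2)B 3/5 satisfied
(5,3)A 3/6 not
(5,4)A 5/6 satisfied
(5,5)A 3/4 satisfied
(6,1)B 2/2 satisfied
(6,2)B 2/4 not
(6,3)A 2/5 not
(6,4)B 0/5 not
(6,5)A 2/3 satisfied
Unsatisfied: (1,1), (1,2), (2,1), (5,3), (6,2), (6,3), (6,4) — 7 in total.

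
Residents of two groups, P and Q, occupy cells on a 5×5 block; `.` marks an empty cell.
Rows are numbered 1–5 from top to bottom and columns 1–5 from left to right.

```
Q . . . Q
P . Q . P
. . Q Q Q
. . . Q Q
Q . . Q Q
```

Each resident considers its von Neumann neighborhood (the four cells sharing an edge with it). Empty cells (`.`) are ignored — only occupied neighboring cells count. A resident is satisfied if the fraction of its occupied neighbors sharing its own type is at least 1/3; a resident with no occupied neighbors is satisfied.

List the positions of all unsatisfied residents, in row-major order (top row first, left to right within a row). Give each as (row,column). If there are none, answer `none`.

(1,1), (1,5), (2,1), (2,5)

(1,1)Q 0/1 ✗
(1,5)Q 0/1 ✗
(2,1)P 0/1 ✗
(2,3)Q 1/1 ✓
(2,5)P 0/2 ✗
(3,3)Q 2/2 ✓
(3,4)Q 3/3 ✓
(3,5)Q 2/3 ✓
(4,4)Q 3/3 ✓
(4,5)Q 3/3 ✓
(5,1)Q 0/0 ✓
(5,4)Q 2/2 ✓
(5,5)Q 2/2 ✓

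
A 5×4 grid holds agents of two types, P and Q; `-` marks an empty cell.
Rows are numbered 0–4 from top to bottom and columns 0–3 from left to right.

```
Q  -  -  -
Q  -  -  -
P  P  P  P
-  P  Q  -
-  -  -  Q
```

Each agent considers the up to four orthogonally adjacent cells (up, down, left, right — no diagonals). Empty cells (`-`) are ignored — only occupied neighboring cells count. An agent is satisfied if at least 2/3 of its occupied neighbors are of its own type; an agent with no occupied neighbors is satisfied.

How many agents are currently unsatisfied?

4

Row 0: (0,0)Q 1/1 ✓
Row 1: (1,0)Q 1/2 ✗
Row 2: (2,0)P 1/2 ✗ · (2,1)P 3/3 ✓ · (2,2)P 2/3 ✓ · (2,3)P 1/1 ✓
Row 3: (3,1)P 1/2 ✗ · (3,2)Q 0/2 ✗
Row 4: (4,3)Q 0/0 ✓
Unsatisfied: (1,0), (2,0), (3,1), (3,2) — 4 in total.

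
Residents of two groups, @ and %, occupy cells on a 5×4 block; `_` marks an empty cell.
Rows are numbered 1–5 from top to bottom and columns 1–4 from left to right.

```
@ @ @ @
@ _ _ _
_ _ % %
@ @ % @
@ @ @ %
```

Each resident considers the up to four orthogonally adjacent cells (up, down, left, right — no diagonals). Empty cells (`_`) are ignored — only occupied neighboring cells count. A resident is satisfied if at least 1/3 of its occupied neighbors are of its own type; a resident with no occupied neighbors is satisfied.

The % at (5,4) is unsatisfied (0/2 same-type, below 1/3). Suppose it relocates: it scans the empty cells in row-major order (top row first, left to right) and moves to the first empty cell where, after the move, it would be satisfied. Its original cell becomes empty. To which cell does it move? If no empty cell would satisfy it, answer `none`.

(2,3)

Vacating (5,4). Empty cells in order:
  (2,2): 0/2 same-type → still unsatisfied.
  (2,3): 1/2 same-type → satisfied — stop here.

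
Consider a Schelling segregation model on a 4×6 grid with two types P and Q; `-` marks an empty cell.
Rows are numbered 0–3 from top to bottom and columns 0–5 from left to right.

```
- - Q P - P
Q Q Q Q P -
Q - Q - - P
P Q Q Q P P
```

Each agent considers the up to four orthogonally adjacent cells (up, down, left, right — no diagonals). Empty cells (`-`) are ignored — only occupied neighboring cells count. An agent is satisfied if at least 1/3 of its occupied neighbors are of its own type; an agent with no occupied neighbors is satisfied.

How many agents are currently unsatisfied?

3

(0,2)Q 1/2 satisfied
(0,3)P 0/2 not
(0,5)P 0/0 satisfied
(1,0)Q 2/2 satisfied
(1,1)Q 2/2 satisfied
(1,2)Q 4/4 satisfied
(1,3)Q 1/3 satisfied
(1,4)P 0/1 not
(2,0)Q 1/2 satisfied
(2,2)Q 2/2 satisfied
(2,5)P 1/1 satisfied
(3,0)P 0/2 not
(3,1)Q 1/2 satisfied
(3,2)Q 3/3 satisfied
(3,3)Q 1/2 satisfied
(3,4)P 1/2 satisfied
(3,5)P 2/2 satisfied
Unsatisfied: (0,3), (1,4), (3,0) — 3 in total.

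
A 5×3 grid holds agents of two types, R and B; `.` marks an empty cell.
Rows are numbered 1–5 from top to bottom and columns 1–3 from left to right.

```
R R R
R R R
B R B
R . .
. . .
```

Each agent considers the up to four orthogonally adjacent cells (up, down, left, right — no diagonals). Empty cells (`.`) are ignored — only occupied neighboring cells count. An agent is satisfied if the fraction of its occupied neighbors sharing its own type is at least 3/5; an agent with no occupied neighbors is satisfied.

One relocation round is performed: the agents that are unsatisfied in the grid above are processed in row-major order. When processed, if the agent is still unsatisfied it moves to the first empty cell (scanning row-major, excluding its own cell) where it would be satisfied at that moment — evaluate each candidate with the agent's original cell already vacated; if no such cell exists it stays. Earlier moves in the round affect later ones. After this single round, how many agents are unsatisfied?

Initially unsatisfied (in order): (3,1), (3,2), (3,3), (4,1).
  (3,1) → (4,3).
  (3,2) → (3,1).
  (3,3) → (5,2).
  (4,1): now satisfied by earlier moves; stays.
Resulting grid:
R R R
R R R
R . .
R . B
. B .
All satisfied now.

0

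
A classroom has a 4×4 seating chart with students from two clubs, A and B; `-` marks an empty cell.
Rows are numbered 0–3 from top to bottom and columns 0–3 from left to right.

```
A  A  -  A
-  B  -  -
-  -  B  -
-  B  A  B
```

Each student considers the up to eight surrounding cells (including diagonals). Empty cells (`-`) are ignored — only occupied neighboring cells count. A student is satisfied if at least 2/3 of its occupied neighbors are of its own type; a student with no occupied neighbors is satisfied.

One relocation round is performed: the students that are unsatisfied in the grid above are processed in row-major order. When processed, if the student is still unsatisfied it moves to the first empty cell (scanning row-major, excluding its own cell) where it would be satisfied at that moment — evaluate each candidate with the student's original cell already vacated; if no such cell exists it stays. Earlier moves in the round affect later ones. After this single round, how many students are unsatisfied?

Initially unsatisfied (in order): (0,0), (0,1), (1,1), (3,1), (3,2), (3,3).
  (0,0) → (0,2).
  (0,1) → (1,3).
  (1,1) → (0,0).
  (3,1) → (1,0).
  (3,2) → (1,2).
  (3,3): now satisfied by earlier moves; stays.
Resulting grid:
B - A A
B - A A
- - B -
- - - B
Unsatisfied now: (2,2).

1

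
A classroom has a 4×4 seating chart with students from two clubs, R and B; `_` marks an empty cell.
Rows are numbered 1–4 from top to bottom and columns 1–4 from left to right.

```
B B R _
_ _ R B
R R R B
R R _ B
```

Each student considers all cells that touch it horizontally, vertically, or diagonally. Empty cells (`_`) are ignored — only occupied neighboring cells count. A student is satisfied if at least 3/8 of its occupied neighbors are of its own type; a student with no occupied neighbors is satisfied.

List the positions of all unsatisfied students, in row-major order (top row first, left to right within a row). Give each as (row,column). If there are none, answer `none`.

(1,1)B 1/1 satisfied
(1,2)B 1/3 not
(1,3)R 1/3 not
(2,3)R 3/6 satisfied
(2,4)B 1/4 not
(3,1)R 3/3 satisfied
(3,2)R 5/5 satisfied
(3,3)R 3/6 satisfied
(3,4)B 2/4 satisfied
(4,1)R 3/3 satisfied
(4,2)R 4/4 satisfied
(4,4)B 1/2 satisfied

(1,2), (1,3), (2,4)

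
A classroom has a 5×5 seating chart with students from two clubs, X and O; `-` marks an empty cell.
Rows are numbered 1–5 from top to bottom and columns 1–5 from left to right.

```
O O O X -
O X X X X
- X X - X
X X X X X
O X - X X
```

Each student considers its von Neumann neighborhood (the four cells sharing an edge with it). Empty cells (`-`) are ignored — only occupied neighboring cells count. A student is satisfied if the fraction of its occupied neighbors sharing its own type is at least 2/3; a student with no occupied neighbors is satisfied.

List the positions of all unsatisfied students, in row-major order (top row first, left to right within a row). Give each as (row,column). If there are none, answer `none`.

Row 1: (1,1)O 2/2 satisfied · (1,2)O 2/3 satisfied · (1,3)O 1/3 not · (1,4)X 1/2 not
Row 2: (2,1)O 1/2 not · (2,2)X 2/4 not · (2,3)X 3/4 satisfied · (2,4)X 3/3 satisfied · (2,5)X 2/2 satisfied
Row 3: (3,2)X 3/3 satisfied · (3,3)X 3/3 satisfied · (3,5)X 2/2 satisfied
Row 4: (4,1)X 1/2 not · (4,2)X 4/4 satisfied · (4,3)X 3/3 satisfied · (4,4)X 3/3 satisfied · (4,5)X 3/3 satisfied
Row 5: (5,1)O 0/2 not · (5,2)X 1/2 not · (5,4)X 2/2 satisfied · (5,5)X 2/2 satisfied

(1,3), (1,4), (2,1), (2,2), (4,1), (5,1), (5,2)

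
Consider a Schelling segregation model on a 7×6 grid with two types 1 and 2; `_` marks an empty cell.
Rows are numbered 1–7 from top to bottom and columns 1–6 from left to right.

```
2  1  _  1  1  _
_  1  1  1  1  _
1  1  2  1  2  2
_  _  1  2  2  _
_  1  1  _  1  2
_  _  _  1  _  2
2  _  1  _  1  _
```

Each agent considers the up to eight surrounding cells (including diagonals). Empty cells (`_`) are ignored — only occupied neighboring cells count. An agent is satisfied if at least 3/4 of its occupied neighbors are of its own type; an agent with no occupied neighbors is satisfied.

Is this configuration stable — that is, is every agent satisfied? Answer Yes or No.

No

(1,1)2 0/2 ✗
(1,2)1 2/3 ✗
(1,4)1 4/4 ✓
(1,5)1 3/3 ✓
(2,2)1 4/6 ✗
(2,3)1 6/7 ✓
(2,4)1 5/7 ✗
(2,5)1 4/6 ✗
(3,1)1 2/2 ✓
(3,2)1 4/5 ✓
(3,3)2 1/7 ✗
(3,4)1 4/8 ✗
(3,5)2 3/6 ✗
(3,6)2 2/3 ✗
(4,3)1 4/6 ✗
(4,4)2 3/7 ✗
(4,5)2 4/6 ✗
(5,2)1 2/2 ✓
(5,3)1 3/4 ✓
(5,5)1 1/5 ✗
(5,6)2 2/3 ✗
(6,4)1 4/4 ✓
(6,6)2 1/3 ✗
(7,1)2 0/0 ✓
(7,3)1 1/1 ✓
(7,5)1 1/2 ✗
For instance (1,1) has only 0/2 same-type neighbors, below 3/4.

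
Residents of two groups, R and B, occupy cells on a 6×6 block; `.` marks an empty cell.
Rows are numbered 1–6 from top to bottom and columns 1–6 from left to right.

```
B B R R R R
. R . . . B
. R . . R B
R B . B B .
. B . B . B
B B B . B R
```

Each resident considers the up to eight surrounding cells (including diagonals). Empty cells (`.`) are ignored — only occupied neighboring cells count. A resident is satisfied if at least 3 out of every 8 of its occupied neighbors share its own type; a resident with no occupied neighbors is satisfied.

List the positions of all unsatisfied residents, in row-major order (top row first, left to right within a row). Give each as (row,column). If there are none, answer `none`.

(1,2), (2,6), (3,5), (4,1), (4,2), (6,6)

(1,1)B 1/2 satisfied
(1,2)B 1/3 not
(1,3)R 2/3 satisfied
(1,4)R 2/2 satisfied
(1,5)R 2/3 satisfied
(1,6)R 1/2 satisfied
(2,2)R 2/4 satisfied
(2,6)B 1/4 not
(3,2)R 2/3 satisfied
(3,5)R 0/4 not
(3,6)B 2/3 satisfied
(4,1)R 1/3 not
(4,2)B 1/3 not
(4,4)B 2/3 satisfied
(4,5)B 4/5 satisfied
(5,2)B 4/5 satisfied
(5,4)B 4/4 satisfied
(5,6)B 2/3 satisfied
(6,1)B 2/2 satisfied
(6,2)B 3/3 satisfied
(6,3)B 3/3 satisfied
(6,5)B 2/3 satisfied
(6,6)R 0/2 not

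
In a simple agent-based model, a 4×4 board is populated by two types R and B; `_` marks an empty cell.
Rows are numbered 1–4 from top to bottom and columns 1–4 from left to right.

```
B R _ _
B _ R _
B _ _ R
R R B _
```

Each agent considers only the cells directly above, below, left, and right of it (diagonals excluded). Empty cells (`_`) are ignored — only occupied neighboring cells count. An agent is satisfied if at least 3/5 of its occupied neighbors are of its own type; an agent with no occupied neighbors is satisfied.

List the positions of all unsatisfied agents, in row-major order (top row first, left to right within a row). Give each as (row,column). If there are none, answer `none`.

(1,1)B 1/2 unhappy
(1,2)R 0/1 unhappy
(2,1)B 2/2 ok
(2,3)R 0/0 ok
(3,1)B 1/2 unhappy
(3,4)R 0/0 ok
(4,1)R 1/2 unhappy
(4,2)R 1/2 unhappy
(4,3)B 0/1 unhappy

(1,1), (1,2), (3,1), (4,1), (4,2), (4,3)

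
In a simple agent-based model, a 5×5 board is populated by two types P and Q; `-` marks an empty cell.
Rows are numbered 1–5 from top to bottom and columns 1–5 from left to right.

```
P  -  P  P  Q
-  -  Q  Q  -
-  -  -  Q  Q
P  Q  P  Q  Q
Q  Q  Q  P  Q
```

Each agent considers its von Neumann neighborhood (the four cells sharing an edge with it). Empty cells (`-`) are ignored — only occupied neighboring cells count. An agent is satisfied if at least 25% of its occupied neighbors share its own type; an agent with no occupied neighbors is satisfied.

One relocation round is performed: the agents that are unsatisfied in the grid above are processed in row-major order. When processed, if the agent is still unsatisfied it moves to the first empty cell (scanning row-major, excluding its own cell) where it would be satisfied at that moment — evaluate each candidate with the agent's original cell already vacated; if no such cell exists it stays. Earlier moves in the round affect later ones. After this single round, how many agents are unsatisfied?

0

Initially unsatisfied (in order): (1,5), (4,1), (4,3), (5,4).
  (1,5) → (2,2).
  (4,1) → (1,2).
  (4,3) → (1,5).
  (5,4) → (2,1).
Resulting grid:
P P P P P
P Q Q Q -
- - - Q Q
- Q - Q Q
Q Q Q - Q
All satisfied now.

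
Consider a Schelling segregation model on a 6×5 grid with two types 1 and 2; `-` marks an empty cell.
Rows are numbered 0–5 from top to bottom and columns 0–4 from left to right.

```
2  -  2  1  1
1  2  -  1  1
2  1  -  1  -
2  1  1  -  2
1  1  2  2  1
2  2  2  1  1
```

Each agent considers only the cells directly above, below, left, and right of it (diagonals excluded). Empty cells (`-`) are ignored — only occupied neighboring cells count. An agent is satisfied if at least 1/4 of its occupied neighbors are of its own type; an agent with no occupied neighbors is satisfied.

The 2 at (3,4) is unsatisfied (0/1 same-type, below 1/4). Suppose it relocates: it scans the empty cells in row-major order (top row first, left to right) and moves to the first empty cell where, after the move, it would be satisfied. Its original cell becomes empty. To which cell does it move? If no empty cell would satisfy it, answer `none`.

(0,1)

Vacating (3,4). Empty cells in order:
  (0,1): 3/3 same-type → satisfied — stop here.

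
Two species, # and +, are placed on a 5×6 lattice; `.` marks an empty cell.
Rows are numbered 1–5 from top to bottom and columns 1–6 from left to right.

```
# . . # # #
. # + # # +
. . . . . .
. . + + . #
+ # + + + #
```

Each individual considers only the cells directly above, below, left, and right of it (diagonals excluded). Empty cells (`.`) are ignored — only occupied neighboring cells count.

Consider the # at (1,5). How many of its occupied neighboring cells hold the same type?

3

Occupied neighbors of (1,5): (2,5)=#, (1,4)=#, (1,6)=#.
Same type (#): 3 of 3.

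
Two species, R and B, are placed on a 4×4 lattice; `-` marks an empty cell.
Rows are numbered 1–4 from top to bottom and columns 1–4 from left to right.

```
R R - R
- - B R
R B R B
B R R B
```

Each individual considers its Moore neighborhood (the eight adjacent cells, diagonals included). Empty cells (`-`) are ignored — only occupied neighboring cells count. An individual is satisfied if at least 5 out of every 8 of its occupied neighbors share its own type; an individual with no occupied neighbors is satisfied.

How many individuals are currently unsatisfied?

Row 1: (1,1)R 1/1 ok · (1,2)R 1/2 unhappy · (1,4)R 1/2 unhappy
Row 2: (2,3)B 2/6 unhappy · (2,4)R 2/4 unhappy
Row 3: (3,1)R 1/3 unhappy · (3,2)B 2/6 unhappy · (3,3)R 3/7 unhappy · (3,4)B 2/5 unhappy
Row 4: (4,1)B 1/3 unhappy · (4,2)R 3/5 unhappy · (4,3)R 2/5 unhappy · (4,4)B 1/3 unhappy
Unsatisfied: (1,2), (1,4), (2,3), (2,4), (3,1), (3,2), (3,3), (3,4), (4,1), (4,2), (4,3), (4,4) — 12 in total.

12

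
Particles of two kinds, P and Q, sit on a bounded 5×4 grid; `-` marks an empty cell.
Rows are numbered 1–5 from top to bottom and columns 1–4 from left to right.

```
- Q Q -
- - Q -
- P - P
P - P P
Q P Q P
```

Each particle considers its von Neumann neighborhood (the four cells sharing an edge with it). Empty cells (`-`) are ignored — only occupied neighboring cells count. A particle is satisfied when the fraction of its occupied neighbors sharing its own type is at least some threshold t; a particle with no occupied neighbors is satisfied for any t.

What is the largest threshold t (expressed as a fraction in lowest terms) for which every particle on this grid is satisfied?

Row 1: (1,2)Q 1/1 · (1,3)Q 2/2
Row 2: (2,3)Q 1/1
Row 3: (3,2)P — no occupied neighbors · (3,4)P 1/1
Row 4: (4,1)P 0/1 · (4,3)P 1/2 · (4,4)P 3/3
Row 5: (5,1)Q 0/2 · (5,2)P 0/2 · (5,3)Q 0/3 · (5,4)P 1/2
The smallest same-type fraction is 0/1 at (4,1), which reduces to 0/1. Any threshold above that leaves this particle unsatisfied.

0/1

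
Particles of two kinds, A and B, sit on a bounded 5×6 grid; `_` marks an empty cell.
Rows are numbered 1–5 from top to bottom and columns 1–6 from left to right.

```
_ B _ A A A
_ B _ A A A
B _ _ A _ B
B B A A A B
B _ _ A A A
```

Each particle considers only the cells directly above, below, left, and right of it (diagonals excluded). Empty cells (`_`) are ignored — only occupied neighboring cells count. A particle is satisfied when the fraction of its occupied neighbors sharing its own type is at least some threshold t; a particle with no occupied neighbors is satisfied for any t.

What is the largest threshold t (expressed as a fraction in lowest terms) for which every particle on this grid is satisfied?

1/3

(1,2)B 1/1
(1,4)A 2/2
(1,5)A 3/3
(1,6)A 2/2
(2,2)B 1/1
(2,4)A 3/3
(2,5)A 3/3
(2,6)A 2/3
(3,1)B 1/1
(3,4)A 2/2
(3,6)B 1/2
(4,1)B 3/3
(4,2)B 1/2
(4,3)A 1/2
(4,4)A 4/4
(4,5)A 2/3
(4,6)B 1/3
(5,1)B 1/1
(5,4)A 2/2
(5,5)A 3/3
(5,6)A 1/2
The smallest same-type fraction is 1/3 at (4,6), which reduces to 1/3. Any threshold above that leaves this particle unsatisfied.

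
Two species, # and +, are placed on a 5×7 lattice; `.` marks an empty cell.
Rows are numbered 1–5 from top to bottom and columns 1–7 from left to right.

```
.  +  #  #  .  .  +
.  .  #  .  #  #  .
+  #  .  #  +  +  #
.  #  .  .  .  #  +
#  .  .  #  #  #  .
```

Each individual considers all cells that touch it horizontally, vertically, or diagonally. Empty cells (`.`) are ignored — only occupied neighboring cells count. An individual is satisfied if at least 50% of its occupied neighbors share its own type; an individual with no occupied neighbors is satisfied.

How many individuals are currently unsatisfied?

(1,2)+ 0/2 unhappy
(1,3)# 2/3 ok
(1,4)# 3/3 ok
(1,7)+ 0/1 unhappy
(2,3)# 4/5 ok
(2,5)# 3/5 ok
(2,6)# 2/5 unhappy
(3,1)+ 0/2 unhappy
(3,2)# 2/3 ok
(3,4)# 2/3 ok
(3,5)+ 1/5 unhappy
(3,6)+ 2/6 unhappy
(3,7)# 2/4 ok
(4,2)# 2/3 ok
(4,6)# 3/6 ok
(4,7)+ 1/4 unhappy
(5,1)# 1/1 ok
(5,4)# 1/1 ok
(5,5)# 3/3 ok
(5,6)# 2/3 ok
Unsatisfied: (1,2), (1,7), (2,6), (3,1), (3,5), (3,6), (4,7) — 7 in total.

7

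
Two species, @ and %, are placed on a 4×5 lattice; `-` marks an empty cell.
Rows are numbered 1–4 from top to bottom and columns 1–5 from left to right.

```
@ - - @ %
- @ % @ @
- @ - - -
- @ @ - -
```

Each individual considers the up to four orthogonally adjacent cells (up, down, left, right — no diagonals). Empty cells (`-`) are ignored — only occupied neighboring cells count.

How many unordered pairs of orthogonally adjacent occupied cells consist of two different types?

Scan each occupied cell's neighbors to the right and below so each pair is counted once.
Row 1: @(1,4)–%(1,5)≠ @(1,4)–@(2,4)= %(1,5)–@(2,5)≠  → 2/3 unlike.
Row 2: @(2,2)–%(2,3)≠ @(2,2)–@(3,2)= %(2,3)–@(2,4)≠ @(2,4)–@(2,5)=  → 2/4 unlike.
Row 3: @(3,2)–@(4,2)=  → 0/1 unlike.
Row 4: @(4,2)–@(4,3)=  → 0/1 unlike.
Total adjacent occupied pairs: 9; unlike-type pairs: 4.

4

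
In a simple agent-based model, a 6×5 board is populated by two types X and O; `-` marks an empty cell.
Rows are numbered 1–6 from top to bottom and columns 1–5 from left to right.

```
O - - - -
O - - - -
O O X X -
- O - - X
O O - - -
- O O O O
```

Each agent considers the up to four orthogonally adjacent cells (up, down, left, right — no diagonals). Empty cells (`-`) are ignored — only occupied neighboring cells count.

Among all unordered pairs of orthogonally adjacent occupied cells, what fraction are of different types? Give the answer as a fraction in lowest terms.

Scan each occupied cell's neighbors to the right and below so each pair is counted once.
From row 1: 0 unlike of 1 pairs (running 0/1).
From row 2: 0 unlike of 1 pairs (running 0/2).
From row 3: 1 unlike of 4 pairs (running 1/6).
From row 4: 0 unlike of 1 pairs (running 1/7).
From row 5: 0 unlike of 2 pairs (running 1/9).
From row 6: 0 unlike of 3 pairs (running 1/12).
Total adjacent occupied pairs: 12; unlike-type pairs: 1.
1/12 is already in lowest terms.

1/12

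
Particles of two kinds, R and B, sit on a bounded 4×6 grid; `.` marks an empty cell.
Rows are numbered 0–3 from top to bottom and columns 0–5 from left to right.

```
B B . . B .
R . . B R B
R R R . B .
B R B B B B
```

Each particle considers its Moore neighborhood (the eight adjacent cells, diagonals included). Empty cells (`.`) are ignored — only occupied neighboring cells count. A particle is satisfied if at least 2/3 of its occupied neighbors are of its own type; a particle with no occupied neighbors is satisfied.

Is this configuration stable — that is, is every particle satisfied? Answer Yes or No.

No

(0,0)B 1/2 unhappy
(0,1)B 1/2 unhappy
(0,4)B 2/3 ok
(1,0)R 2/4 unhappy
(1,3)B 2/4 unhappy
(1,4)R 0/4 unhappy
(1,5)B 2/3 ok
(2,0)R 3/4 ok
(2,1)R 4/6 ok
(2,2)R 2/5 unhappy
(2,4)B 5/6 ok
(3,0)B 0/3 unhappy
(3,1)R 3/5 unhappy
(3,2)B 1/4 unhappy
(3,3)B 3/4 ok
(3,4)B 3/3 ok
(3,5)B 2/2 ok
For instance (0,0) has only 1/2 same-type neighbors, below 2/3.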